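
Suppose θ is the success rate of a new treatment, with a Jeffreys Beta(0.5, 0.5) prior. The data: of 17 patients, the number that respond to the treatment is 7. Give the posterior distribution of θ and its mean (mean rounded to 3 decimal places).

Posterior: Beta(7.5, 10.5); mean ≈ 0.417

The binomial likelihood is conjugate to the Beta prior: with 7 successes and 10 failures, the posterior is Beta(0.5+7, 0.5+10) = Beta(7.5, 10.5).
E[θ | data] = 7.5/(7.5+10.5) = 0.417.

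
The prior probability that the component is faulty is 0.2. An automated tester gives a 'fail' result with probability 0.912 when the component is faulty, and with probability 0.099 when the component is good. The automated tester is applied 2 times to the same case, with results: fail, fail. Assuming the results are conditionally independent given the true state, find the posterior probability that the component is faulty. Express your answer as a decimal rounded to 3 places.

With H the event that the component is faulty, the joint likelihood of the observed sequence is P(data|H) = 0.912·0.912 = 0.83174 and P(data|¬H) = 0.099·0.099 = 0.0098010.
Bayes: P(H|data) = 0.2·0.83174 / (0.2·0.83174 + 0.8·0.0098010) = 0.16635/0.17419 = 0.9550.

Posterior P(H) ≈ 0.955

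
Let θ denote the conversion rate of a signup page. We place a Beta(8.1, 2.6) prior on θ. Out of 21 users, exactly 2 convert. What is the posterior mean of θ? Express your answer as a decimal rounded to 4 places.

Observing 2 successes and 19 failures updates Beta(8.1, 2.6) by adding the success and failure counts to the two shape parameters: α = 8.1+2 = 10.1, β = 2.6+19 = 21.6.
Posterior mean = α/(α+β) = 10.1/31.7 = 0.3186.

Posterior mean ≈ 0.3186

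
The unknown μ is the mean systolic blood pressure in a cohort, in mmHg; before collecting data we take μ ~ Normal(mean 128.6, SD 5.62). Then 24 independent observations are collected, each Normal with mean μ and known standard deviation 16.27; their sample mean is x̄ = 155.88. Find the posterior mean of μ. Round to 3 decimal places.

Prior precision 1/τ₀² = 1/5.62² = 0.0316612; data precision n/σ² = 24/16.27² = 0.0906643.
Posterior precision = 0.0316612 + 0.0906643 = 0.122325.
Posterior mean = (0.0316612·128.6 + 0.0906643·155.88) / 0.122325 = 148.819.

Posterior mean ≈ 148.819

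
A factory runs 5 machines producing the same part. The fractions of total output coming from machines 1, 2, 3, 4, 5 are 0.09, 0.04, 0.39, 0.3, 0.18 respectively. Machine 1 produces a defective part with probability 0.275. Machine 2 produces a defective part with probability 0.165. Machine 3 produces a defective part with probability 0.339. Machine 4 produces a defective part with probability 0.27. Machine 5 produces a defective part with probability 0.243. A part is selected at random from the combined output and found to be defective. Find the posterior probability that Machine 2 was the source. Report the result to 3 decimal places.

Posterior probability ≈ 0.023

P(defective|M1) = 0.275; P(defective|M2) = 0.165; P(defective|M3) = 0.339; P(defective|M4) = 0.27; P(defective|M5) = 0.243.
Prior × likelihood for each source: 0.09·0.275=0.02475, 0.04·0.165=0.006600, 0.39·0.339=0.1322, 0.3·0.27=0.08100, 0.18·0.243=0.04374. Summing gives P(defective) = 0.28830.
P(Machine 2 | defective) = 0.006600 / 0.28830 = 0.023.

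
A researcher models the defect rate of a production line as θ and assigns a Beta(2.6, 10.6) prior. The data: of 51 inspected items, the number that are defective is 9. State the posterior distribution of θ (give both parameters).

Observing 9 successes and 42 failures updates Beta(2.6, 10.6) by adding the success and failure counts to the two shape parameters: α = 2.6+9 = 11.6, β = 10.6+42 = 52.6.

Posterior: Beta(11.6, 52.6)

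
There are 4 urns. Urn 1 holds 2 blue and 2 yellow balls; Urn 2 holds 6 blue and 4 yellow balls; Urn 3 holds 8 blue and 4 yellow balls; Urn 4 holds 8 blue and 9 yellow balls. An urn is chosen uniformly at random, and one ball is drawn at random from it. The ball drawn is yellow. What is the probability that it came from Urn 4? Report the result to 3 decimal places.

Posterior probability ≈ 0.300

Tabulate prior·likelihood by source: [1] prior 0.25, lik 0.5, product 0.1250; [2] prior 0.25, lik 0.4, product 0.1000; [3] prior 0.25, lik 0.3333, product 0.08333; [4] prior 0.25, lik 0.5294, product 0.1324.
Normalizing constant = 0.44069; the posterior for Urn 4 is its product over the sum, 0.1324/0.44069 = 0.300.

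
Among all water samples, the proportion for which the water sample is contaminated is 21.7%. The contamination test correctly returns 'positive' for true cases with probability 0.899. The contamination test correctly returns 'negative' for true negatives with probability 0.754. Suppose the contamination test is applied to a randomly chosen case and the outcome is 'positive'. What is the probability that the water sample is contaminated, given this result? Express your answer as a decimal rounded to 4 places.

Write H for 'the water sample is contaminated'. Prior odds H:¬H = 0.217/0.783 = 0.27714. For the 'positive' outcome, the likelihood ratio is 0.899/0.246 = 3.6545.
Posterior odds = 0.27714 × 3.6545 = 1.0128, so P(H|E) = 1.0128/(1+1.0128) = 0.5032.

P(H | E) ≈ 0.5032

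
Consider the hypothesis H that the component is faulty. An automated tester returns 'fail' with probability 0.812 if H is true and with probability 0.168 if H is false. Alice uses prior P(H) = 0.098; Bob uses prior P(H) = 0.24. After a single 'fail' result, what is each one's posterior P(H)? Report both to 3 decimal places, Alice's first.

The likelihood ratio for a 'fail' result is 0.812/0.168 = 4.8333.
Alice: prior odds 0.098/0.902 = 0.10865; posterior odds 0.52513; posterior probability 0.344.
Bob: prior odds 0.24/0.76 = 0.31579; posterior odds 1.5263; posterior probability 0.604.

Alice: 0.344; Bob: 0.604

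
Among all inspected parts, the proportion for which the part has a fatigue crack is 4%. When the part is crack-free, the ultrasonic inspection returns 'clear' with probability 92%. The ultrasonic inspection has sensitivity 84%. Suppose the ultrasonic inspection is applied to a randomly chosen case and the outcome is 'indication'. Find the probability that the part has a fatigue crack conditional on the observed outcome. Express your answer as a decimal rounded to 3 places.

P(H | E) ≈ 0.304

Write H for 'the part has a fatigue crack'. Prior odds H:¬H = 0.04/0.96 = 0.041667. For the 'indication' outcome, the likelihood ratio is 0.84/0.08 = 10.500.
Posterior odds = 0.041667 × 10.500 = 0.43750, so P(H|E) = 0.43750/(1+0.43750) = 0.304.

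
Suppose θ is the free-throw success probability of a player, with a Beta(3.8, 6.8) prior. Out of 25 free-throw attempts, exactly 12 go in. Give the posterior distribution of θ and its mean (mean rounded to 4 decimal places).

Observing 12 successes and 13 failures updates Beta(3.8, 6.8) by adding the success and failure counts to the two shape parameters: α = 3.8+12 = 15.8, β = 6.8+13 = 19.8.
E[θ | data] = 15.8/(15.8+19.8) = 0.4438.

Posterior: Beta(15.8, 19.8); mean ≈ 0.4438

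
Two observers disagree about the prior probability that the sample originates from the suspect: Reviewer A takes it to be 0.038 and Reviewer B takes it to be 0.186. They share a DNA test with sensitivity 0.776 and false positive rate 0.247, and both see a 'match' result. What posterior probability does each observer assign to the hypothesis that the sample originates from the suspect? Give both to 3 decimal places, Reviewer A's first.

Reviewer A: 0.110; Reviewer B: 0.418

The likelihood ratio for a 'match' result is 0.776/0.247 = 3.1417.
Reviewer A: prior odds 0.038/0.962 = 0.039501; posterior odds 0.12410; posterior probability 0.110.
Reviewer B: prior odds 0.186/0.814 = 0.22850; posterior odds 0.71788; posterior probability 0.418.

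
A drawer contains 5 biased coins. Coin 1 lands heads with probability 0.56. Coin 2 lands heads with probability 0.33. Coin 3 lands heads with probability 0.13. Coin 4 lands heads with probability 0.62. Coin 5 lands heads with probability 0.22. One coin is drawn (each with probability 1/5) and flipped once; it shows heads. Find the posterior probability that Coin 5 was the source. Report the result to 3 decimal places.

Tabulate prior·likelihood by source: [1] prior 0.2, lik 0.56, product 0.1120; [2] prior 0.2, lik 0.33, product 0.06600; [3] prior 0.2, lik 0.13, product 0.02600; [4] prior 0.2, lik 0.62, product 0.1240; [5] prior 0.2, lik 0.22, product 0.04400.
Normalizing constant = 0.37200; the posterior for Coin 5 is its product over the sum, 0.04400/0.37200 = 0.118.

Posterior probability ≈ 0.118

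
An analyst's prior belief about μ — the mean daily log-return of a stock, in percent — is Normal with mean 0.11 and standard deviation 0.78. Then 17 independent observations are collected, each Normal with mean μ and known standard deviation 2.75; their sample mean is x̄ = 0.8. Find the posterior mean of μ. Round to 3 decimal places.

Posterior mean ≈ 0.509

With known σ, the Normal prior is conjugate. Weight on the data is w = (n/σ²)/(n/σ² + 1/τ₀²) = 2.24793/(2.24793+1.64366) = 0.57764.
Posterior mean = w·x̄ + (1−w)·μ₀ = 0.57764·0.8 + 0.42236·0.11 = 0.509.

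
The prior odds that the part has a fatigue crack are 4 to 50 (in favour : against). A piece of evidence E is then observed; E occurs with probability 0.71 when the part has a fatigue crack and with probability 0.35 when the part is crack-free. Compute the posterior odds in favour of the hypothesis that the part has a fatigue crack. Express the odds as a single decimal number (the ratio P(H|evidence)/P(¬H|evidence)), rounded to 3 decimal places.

Prior odds = 4/50 = 0.080000. In log-odds, ln(0.080000) = -2.5257.
Add log likelihood ratio: ln(2.0286) = 0.70733.
Posterior log-odds = -1.8184, so posterior odds = exp(-1.8184) = 0.16229.

Posterior odds ≈ 0.162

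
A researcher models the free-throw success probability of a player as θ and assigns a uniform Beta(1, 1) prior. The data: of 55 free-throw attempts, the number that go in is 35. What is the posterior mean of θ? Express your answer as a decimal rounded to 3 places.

The binomial likelihood is conjugate to the Beta prior: with 35 successes and 20 failures, the posterior is Beta(1+35, 1+20) = Beta(36, 21).
Posterior mean = α/(α+β) = 36/57 = 0.632.

Posterior mean ≈ 0.632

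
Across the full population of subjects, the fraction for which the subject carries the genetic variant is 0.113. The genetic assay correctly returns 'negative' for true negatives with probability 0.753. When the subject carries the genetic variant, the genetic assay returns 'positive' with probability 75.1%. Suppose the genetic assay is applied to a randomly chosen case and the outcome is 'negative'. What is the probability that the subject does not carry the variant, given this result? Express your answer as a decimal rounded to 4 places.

P(¬H | E) ≈ 0.9596

Let H be the event that the subject carries the genetic variant. P(H) = 0.113, so P(¬H) = 0.887. With E the 'negative' result, P(E|H) = 0.249 and P(E|¬H) = 0.753.
P(E) = 0.249·0.113 + 0.753·0.887 = 0.028137 + 0.66791 = 0.69605.
By Bayes' theorem, P(H|E) = 0.028137 / 0.69605 = 0.0404. Hence P(¬H|E) = 1 − 0.0404 = 0.9596.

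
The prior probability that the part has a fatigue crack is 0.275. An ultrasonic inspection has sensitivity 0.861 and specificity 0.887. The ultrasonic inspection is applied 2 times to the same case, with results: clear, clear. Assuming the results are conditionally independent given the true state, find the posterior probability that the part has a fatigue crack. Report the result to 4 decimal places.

Posterior P(H) ≈ 0.0092

Let H be the event that the part has a fatigue crack; start with P(H) = 0.275. P('indication'|H) = 0.861, P('indication'|¬H) = 0.113.
Update on result 1 ('clear'): P(H) ← 0.139·0.2750 / (0.139·0.2750 + 0.887·0.7250) = 0.038225/0.68130 = 0.0561.
Update on result 2 ('clear'): P(H) ← 0.139·0.0561 / (0.139·0.0561 + 0.887·0.9439) = 0.0077987/0.84503 = 0.0092.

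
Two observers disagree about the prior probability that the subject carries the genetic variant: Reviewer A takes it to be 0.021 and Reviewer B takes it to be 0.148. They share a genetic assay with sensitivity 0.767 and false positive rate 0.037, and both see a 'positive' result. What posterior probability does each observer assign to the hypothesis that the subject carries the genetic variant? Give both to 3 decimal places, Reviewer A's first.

Reviewer A: 0.308; Reviewer B: 0.783

The likelihood ratio for a 'positive' result is 0.767/0.037 = 20.730.
Reviewer A: prior odds 0.021/0.979 = 0.021450; posterior odds 0.44466; posterior probability 0.308.
Reviewer B: prior odds 0.148/0.852 = 0.17371; posterior odds 3.6009; posterior probability 0.783.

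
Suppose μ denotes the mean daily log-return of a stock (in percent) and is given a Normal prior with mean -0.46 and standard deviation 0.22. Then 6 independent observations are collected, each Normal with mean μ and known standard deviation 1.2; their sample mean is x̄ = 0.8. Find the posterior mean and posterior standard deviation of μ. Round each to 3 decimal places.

Prior precision 1/τ₀² = 1/0.22² = 20.6612; data precision n/σ² = 6/1.2² = 4.16667.
Posterior precision = 20.6612 + 4.16667 = 24.8278, giving posterior SD = 1/√24.8278 = 0.201.
Posterior mean = (20.6612·-0.46 + 4.16667·0.8) / 24.8278 = -0.249.

Posterior mean ≈ -0.249; posterior SD ≈ 0.201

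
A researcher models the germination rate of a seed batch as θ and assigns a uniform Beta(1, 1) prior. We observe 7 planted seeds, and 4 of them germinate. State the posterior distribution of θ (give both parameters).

Observing 4 successes and 3 failures updates Beta(1, 1) by adding the success and failure counts to the two shape parameters: α = 1+4 = 5, β = 1+3 = 4.

Posterior: Beta(5, 4)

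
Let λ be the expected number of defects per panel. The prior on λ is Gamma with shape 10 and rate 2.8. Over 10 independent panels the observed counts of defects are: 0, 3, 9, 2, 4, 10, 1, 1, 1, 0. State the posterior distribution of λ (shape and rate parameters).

Posterior: Gamma(shape=41, rate=12.8)

Total count ∑xᵢ = 31 over n = 10 panels.
Gamma is conjugate to the Poisson likelihood: posterior is Gamma(shape = 10+31 = 41, rate = 2.8+10 = 12.8).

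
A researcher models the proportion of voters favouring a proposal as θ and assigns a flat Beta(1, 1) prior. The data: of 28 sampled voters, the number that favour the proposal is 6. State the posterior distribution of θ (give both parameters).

The binomial likelihood is conjugate to the Beta prior: with 6 successes and 22 failures, the posterior is Beta(1+6, 1+22) = Beta(7, 23).

Posterior: Beta(7, 23)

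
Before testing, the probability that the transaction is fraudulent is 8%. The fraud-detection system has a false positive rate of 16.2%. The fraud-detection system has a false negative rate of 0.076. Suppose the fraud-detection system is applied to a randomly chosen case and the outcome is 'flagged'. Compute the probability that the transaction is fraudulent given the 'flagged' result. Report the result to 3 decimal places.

P(H | E) ≈ 0.332

Write H for 'the transaction is fraudulent'. Prior odds H:¬H = 0.08/0.92 = 0.086957. For the 'flagged' outcome, the likelihood ratio is 0.924/0.162 = 5.7037.
Posterior odds = 0.086957 × 5.7037 = 0.49597, so P(H|E) = 0.49597/(1+0.49597) = 0.332.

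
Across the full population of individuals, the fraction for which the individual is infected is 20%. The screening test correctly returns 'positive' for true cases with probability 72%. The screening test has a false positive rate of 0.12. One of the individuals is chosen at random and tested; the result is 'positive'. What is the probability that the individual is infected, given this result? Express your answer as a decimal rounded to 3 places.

P(H | E) ≈ 0.600

Let H be the event that the individual is infected. P(H) = 0.2, so P(¬H) = 0.8. With E the 'positive' result, P(E|H) = 0.72 and P(E|¬H) = 0.12.
P(E) = 0.72·0.2 + 0.12·0.8 = 0.14400 + 0.096000 = 0.24000.
By Bayes' theorem, P(H|E) = 0.14400 / 0.24000 = 0.600.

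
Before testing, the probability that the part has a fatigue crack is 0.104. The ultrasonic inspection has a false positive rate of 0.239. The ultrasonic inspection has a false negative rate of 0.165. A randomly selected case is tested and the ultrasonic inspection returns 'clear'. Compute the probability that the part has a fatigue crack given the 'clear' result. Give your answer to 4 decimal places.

P(H | E) ≈ 0.0245

Let H be the event that the part has a fatigue crack. P(H) = 0.104, so P(¬H) = 0.896. With E the 'clear' result, P(E|H) = 0.165 and P(E|¬H) = 0.761.
P(E) = 0.165·0.104 + 0.761·0.896 = 0.017160 + 0.68186 = 0.69902.
By Bayes' theorem, P(H|E) = 0.017160 / 0.69902 = 0.0245.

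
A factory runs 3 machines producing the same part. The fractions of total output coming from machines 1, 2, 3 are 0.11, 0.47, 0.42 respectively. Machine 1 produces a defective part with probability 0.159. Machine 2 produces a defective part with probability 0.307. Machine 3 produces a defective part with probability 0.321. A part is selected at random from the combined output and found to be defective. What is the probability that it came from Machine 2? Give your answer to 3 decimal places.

Posterior probability ≈ 0.486

Tabulate prior·likelihood by source: [1] prior 0.11, lik 0.159, product 0.01749; [2] prior 0.47, lik 0.307, product 0.1443; [3] prior 0.42, lik 0.321, product 0.1348.
Normalizing constant = 0.29660; the posterior for Machine 2 is its product over the sum, 0.1443/0.29660 = 0.486.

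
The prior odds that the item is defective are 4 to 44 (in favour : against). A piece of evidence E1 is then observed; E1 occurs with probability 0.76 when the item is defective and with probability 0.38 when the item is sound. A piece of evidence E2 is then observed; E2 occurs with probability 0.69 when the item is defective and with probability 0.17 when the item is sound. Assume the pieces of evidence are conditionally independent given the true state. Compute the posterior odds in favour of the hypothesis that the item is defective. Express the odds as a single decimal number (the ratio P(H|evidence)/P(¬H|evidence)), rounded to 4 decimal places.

Prior odds = 4/44 = 0.090909. In log-odds, ln(0.090909) = -2.3979.
Add log likelihood ratios: ln(2.0000) + ln(4.0588) = 2.0940.
Posterior log-odds = -0.30385, so posterior odds = exp(-0.30385) = 0.73797.

Posterior odds ≈ 0.7380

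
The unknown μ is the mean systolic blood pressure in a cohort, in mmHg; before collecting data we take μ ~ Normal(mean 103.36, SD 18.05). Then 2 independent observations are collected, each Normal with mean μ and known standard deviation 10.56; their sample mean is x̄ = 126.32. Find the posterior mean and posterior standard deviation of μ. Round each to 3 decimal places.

Posterior mean ≈ 122.965; posterior SD ≈ 6.900

Prior precision 1/τ₀² = 1/18.05² = 0.00306934; data precision n/σ² = 2/10.56² = 0.0179350.
Posterior precision = 0.00306934 + 0.0179350 = 0.0210044, giving posterior SD = 1/√0.0210044 = 6.900.
Posterior mean = (0.00306934·103.36 + 0.0179350·126.32) / 0.0210044 = 122.965.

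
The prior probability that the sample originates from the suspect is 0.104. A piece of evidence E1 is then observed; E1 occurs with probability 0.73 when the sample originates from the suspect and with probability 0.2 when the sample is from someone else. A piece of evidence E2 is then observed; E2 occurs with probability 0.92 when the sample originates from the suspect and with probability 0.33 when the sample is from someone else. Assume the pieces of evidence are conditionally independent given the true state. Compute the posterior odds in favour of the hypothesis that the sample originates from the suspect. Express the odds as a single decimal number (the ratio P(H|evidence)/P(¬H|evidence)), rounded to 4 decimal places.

Posterior odds ≈ 1.1811

Prior odds = 0.104/(1−0.104) = 0.11607. In log-odds, ln(0.11607) = -2.1535.
Add log likelihood ratios: ln(3.6500) + ln(2.7879) = 2.3200.
Posterior log-odds = 0.16646, so posterior odds = exp(0.16646) = 1.1811.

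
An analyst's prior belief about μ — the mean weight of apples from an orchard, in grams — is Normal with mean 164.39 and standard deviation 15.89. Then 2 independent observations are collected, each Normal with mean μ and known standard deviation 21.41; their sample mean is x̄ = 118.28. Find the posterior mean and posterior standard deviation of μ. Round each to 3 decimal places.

Posterior mean ≈ 140.220; posterior SD ≈ 10.961

Prior precision 1/τ₀² = 1/15.89² = 0.00396052; data precision n/σ² = 2/21.41² = 0.00436312.
Posterior precision = 0.00396052 + 0.00436312 = 0.00832363, giving posterior SD = 1/√0.00832363 = 10.961.
Posterior mean = (0.00396052·164.39 + 0.00436312·118.28) / 0.00832363 = 140.220.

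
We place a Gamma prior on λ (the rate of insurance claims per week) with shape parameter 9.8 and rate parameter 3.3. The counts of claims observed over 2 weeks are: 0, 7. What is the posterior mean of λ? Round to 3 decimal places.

Posterior mean ≈ 3.170

Total count ∑xᵢ = 7 over n = 2 weeks.
Gamma is conjugate to the Poisson likelihood: posterior is Gamma(shape = 9.8+7 = 16.8, rate = 3.3+2 = 5.3).
E[λ | data] = 16.8/5.3 = 3.170.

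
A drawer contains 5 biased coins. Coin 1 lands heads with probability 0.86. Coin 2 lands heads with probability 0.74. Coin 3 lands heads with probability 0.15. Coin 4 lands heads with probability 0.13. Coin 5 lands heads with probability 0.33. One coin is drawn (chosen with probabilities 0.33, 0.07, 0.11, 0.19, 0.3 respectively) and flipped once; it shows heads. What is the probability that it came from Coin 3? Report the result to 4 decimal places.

Posterior probability ≈ 0.0347

Tabulate prior·likelihood by source: [1] prior 0.33, lik 0.86, product 0.2838; [2] prior 0.07, lik 0.74, product 0.05180; [3] prior 0.11, lik 0.15, product 0.01650; [4] prior 0.19, lik 0.13, product 0.02470; [5] prior 0.3, lik 0.33, product 0.09900.
Normalizing constant = 0.47580; the posterior for Coin 3 is its product over the sum, 0.01650/0.47580 = 0.0347.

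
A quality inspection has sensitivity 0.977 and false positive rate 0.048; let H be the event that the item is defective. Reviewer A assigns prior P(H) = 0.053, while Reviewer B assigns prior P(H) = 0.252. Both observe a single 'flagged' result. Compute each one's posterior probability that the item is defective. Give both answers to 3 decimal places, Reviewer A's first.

The likelihood ratio for a 'flagged' result is 0.977/0.048 = 20.354.
Reviewer A: prior odds 0.053/0.947 = 0.055966; posterior odds 1.1391; posterior probability 0.533.
Reviewer B: prior odds 0.252/0.748 = 0.33690; posterior odds 6.8573; posterior probability 0.873.

Reviewer A: 0.533; Reviewer B: 0.873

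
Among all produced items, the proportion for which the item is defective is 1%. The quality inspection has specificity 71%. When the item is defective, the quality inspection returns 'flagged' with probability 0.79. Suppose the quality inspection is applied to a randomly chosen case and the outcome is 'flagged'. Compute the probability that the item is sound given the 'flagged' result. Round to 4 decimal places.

Write H for 'the item is defective'. Prior odds H:¬H = 0.01/0.99 = 0.010101. For the 'flagged' outcome, the likelihood ratio is 0.79/0.29 = 2.7241.
Posterior odds = 0.010101 × 2.7241 = 0.027517, so P(H|E) = 0.027517/(1+0.027517) = 0.0268. Then P(¬H|E) = 1 − 0.0268 = 0.9732.

P(¬H | E) ≈ 0.9732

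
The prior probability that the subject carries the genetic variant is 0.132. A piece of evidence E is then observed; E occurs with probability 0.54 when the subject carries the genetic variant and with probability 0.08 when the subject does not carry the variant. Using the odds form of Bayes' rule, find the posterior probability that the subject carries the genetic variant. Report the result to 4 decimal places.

Prior odds = 0.132/(1−0.132) = 0.15207. In log-odds, ln(0.15207) = -1.8834.
Add log likelihood ratio: ln(6.7500) = 1.9095.
Posterior log-odds = 0.026153, so posterior odds = exp(0.026153) = 1.0265. Converting, P(H|E) = 1.0265/2.0265 = 0.5065.

Posterior probability ≈ 0.5065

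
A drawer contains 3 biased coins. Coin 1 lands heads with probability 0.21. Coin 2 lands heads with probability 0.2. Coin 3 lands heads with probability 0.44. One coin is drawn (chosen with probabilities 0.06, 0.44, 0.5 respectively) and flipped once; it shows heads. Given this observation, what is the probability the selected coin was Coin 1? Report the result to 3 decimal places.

P(heads|C1) = 0.21; P(heads|C2) = 0.2; P(heads|C3) = 0.44.
Prior × likelihood for each source: 0.06·0.21=0.01260, 0.44·0.2=0.08800, 0.5·0.44=0.2200. Summing gives P(heads) = 0.32060.
P(Coin 1 | heads) = 0.01260 / 0.32060 = 0.039.

Posterior probability ≈ 0.039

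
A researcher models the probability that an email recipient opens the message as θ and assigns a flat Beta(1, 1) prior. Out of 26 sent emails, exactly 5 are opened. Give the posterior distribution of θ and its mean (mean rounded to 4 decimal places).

The binomial likelihood is conjugate to the Beta prior: with 5 successes and 21 failures, the posterior is Beta(1+5, 1+21) = Beta(6, 22).
Posterior mean = α/(α+β) = 6/28 = 0.2143.

Posterior: Beta(6, 22); mean ≈ 0.2143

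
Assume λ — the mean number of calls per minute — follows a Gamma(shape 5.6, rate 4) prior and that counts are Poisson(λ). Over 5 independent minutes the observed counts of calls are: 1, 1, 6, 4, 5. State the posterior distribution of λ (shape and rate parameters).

Total count ∑xᵢ = 17 over n = 5 minutes.
Gamma is conjugate to the Poisson likelihood: posterior is Gamma(shape = 5.6+17 = 22.6, rate = 4+5 = 9).

Posterior: Gamma(shape=22.6, rate=9)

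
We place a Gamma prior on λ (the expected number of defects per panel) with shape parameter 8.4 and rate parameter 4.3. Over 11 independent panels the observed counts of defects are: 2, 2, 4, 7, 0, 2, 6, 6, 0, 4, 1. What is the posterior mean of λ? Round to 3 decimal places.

Posterior mean ≈ 2.771

The Poisson likelihood adds the total count to the shape and the number of exposure periods to the rate. Here ∑xᵢ = 34 and n = 11, so shape 8.4→42.4 and rate 4.3→15.3.
E[λ | data] = 42.4/15.3 = 2.771.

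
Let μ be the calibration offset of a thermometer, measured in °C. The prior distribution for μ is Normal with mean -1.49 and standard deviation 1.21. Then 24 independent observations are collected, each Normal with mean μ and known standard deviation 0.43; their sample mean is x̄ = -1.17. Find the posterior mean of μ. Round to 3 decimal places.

Prior precision 1/τ₀² = 1/1.21² = 0.683013; data precision n/σ² = 24/0.43² = 129.800.
Posterior precision = 0.683013 + 129.800 = 130.483.
Posterior mean = (0.683013·-1.49 + 129.800·-1.17) / 130.483 = -1.172.

Posterior mean ≈ -1.172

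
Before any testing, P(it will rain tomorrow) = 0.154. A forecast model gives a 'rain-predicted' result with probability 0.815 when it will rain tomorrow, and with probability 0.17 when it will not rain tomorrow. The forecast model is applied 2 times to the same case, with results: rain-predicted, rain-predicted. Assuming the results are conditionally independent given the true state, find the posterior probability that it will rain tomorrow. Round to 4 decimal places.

Let H be the event that it will rain tomorrow; start with P(H) = 0.154. P('rain-predicted'|H) = 0.815, P('rain-predicted'|¬H) = 0.17.
Update on result 1 ('rain-predicted'): P(H) ← 0.815·0.1540 / (0.815·0.1540 + 0.17·0.8460) = 0.12551/0.26933 = 0.4660.
Update on result 2 ('rain-predicted'): P(H) ← 0.815·0.4660 / (0.815·0.4660 + 0.17·0.5340) = 0.37980/0.47058 = 0.8071.

Posterior P(H) ≈ 0.8071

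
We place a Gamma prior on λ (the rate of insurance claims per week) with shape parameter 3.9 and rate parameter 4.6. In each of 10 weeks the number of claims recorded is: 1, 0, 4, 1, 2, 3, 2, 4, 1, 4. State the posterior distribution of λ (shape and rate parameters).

The Poisson likelihood adds the total count to the shape and the number of exposure periods to the rate. Here ∑xᵢ = 22 and n = 10, so shape 3.9→25.9 and rate 4.6→14.6.

Posterior: Gamma(shape=25.9, rate=14.6)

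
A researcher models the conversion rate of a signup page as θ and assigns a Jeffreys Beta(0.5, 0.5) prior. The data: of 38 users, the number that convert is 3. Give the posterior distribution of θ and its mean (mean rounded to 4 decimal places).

Observing 3 successes and 35 failures updates Beta(0.5, 0.5) by adding the success and failure counts to the two shape parameters: α = 0.5+3 = 3.5, β = 0.5+35 = 35.5.
Posterior mean = α/(α+β) = 3.5/39 = 0.0897.

Posterior: Beta(3.5, 35.5); mean ≈ 0.0897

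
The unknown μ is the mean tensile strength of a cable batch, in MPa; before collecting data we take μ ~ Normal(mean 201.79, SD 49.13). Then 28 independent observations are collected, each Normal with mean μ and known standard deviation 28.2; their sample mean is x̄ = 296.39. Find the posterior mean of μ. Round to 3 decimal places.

Prior precision 1/τ₀² = 1/49.13² = 0.00041429; data precision n/σ² = 28/28.2² = 0.0352095.
Posterior precision = 0.00041429 + 0.0352095 = 0.0356238.
Posterior mean = (0.00041429·201.79 + 0.0352095·296.39) / 0.0356238 = 295.290.

Posterior mean ≈ 295.290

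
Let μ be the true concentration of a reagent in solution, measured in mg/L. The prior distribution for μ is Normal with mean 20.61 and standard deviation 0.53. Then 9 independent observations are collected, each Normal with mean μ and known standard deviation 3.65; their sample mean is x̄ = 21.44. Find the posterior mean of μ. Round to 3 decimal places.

Posterior mean ≈ 20.742

With known σ, the Normal prior is conjugate. Weight on the data is w = (n/σ²)/(n/σ² + 1/τ₀²) = 0.675549/(0.675549+3.55999) = 0.15950.
Posterior mean = w·x̄ + (1−w)·μ₀ = 0.15950·21.44 + 0.84050·20.61 = 20.742.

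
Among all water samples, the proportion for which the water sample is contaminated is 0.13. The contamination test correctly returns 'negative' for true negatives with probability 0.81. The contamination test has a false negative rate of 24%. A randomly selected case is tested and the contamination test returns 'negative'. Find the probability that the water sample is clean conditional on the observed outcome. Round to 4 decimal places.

P(¬H | E) ≈ 0.9576

Let H be the event that the water sample is contaminated. P(H) = 0.13, so P(¬H) = 0.87. With E the 'negative' result, P(E|H) = 0.24 and P(E|¬H) = 0.81.
P(E) = 0.24·0.13 + 0.81·0.87 = 0.031200 + 0.70470 = 0.73590.
By Bayes' theorem, P(H|E) = 0.031200 / 0.73590 = 0.0424. Hence P(¬H|E) = 1 − 0.0424 = 0.9576.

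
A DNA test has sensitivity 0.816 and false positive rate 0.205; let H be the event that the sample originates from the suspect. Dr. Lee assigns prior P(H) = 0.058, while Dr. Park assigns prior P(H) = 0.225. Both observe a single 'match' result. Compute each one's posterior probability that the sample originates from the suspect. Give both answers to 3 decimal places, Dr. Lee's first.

The likelihood ratio for a 'match' result is 0.816/0.205 = 3.9805.
Dr. Lee: prior odds 0.058/0.942 = 0.061571; posterior odds 0.24508; posterior probability 0.197.
Dr. Park: prior odds 0.225/0.775 = 0.29032; posterior odds 1.1556; posterior probability 0.536.

Dr. Lee: 0.197; Dr. Park: 0.536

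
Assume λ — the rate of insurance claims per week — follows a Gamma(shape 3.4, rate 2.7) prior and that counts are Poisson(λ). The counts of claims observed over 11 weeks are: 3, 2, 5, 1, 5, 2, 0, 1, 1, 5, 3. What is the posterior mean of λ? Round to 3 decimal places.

Posterior mean ≈ 2.292

Total count ∑xᵢ = 28 over n = 11 weeks.
Gamma is conjugate to the Poisson likelihood: posterior is Gamma(shape = 3.4+28 = 31.4, rate = 2.7+11 = 13.7).
E[λ | data] = 31.4/13.7 = 2.292.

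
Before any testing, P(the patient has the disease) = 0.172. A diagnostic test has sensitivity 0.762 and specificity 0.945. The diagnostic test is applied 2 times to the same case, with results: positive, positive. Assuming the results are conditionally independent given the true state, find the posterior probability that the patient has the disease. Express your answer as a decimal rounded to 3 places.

With H the event that the patient has the disease, the joint likelihood of the observed sequence is P(data|H) = 0.762·0.762 = 0.58064 and P(data|¬H) = 0.055·0.055 = 0.0030250.
Bayes: P(H|data) = 0.172·0.58064 / (0.172·0.58064 + 0.828·0.0030250) = 0.099871/0.10238 = 0.9755.

Posterior P(H) ≈ 0.976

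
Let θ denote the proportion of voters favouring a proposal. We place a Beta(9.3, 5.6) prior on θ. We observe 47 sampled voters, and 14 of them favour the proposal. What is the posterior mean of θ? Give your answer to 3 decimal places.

Observing 14 successes and 33 failures updates Beta(9.3, 5.6) by adding the success and failure counts to the two shape parameters: α = 9.3+14 = 23.3, β = 5.6+33 = 38.6.
Posterior mean = α/(α+β) = 23.3/61.9 = 0.376.

Posterior mean ≈ 0.376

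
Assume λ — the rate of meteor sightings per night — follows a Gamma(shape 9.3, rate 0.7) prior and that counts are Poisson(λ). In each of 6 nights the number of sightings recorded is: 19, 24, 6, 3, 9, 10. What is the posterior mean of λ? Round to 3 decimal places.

Total count ∑xᵢ = 71 over n = 6 nights.
Gamma is conjugate to the Poisson likelihood: posterior is Gamma(shape = 9.3+71 = 80.3, rate = 0.7+6 = 6.7).
E[λ | data] = 80.3/6.7 = 11.985.

Posterior mean ≈ 11.985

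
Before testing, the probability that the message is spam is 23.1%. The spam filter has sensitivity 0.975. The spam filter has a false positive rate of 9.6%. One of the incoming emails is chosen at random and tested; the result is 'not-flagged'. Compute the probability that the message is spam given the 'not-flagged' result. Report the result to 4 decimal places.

P(H | E) ≈ 0.0082

Write H for 'the message is spam'. Prior odds H:¬H = 0.231/0.769 = 0.30039. For the 'not-flagged' outcome, the likelihood ratio is 0.025/0.904 = 0.027655.
Posterior odds = 0.30039 × 0.027655 = 0.0083072, so P(H|E) = 0.0083072/(1+0.0083072) = 0.0082.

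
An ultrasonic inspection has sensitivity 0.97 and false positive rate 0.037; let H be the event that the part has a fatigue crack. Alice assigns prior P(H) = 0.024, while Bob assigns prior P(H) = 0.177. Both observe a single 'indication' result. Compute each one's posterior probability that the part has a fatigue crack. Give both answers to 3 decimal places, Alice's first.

P('+'|H) = 0.97, P('+'|¬H) = 0.037.
Alice: numerator 0.97·0.024 = 0.023280; evidence = 0.023280+0.037·0.976 = 0.059392; posterior = 0.392.
Bob: numerator 0.97·0.177 = 0.17169; evidence = 0.17169+0.037·0.823 = 0.20214; posterior = 0.849.

Alice: 0.392; Bob: 0.849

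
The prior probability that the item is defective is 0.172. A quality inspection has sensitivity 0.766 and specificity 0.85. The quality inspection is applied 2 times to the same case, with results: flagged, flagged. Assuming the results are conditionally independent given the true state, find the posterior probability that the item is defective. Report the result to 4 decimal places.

Let H be the event that the item is defective; start with P(H) = 0.172. P('flagged'|H) = 0.766, P('flagged'|¬H) = 0.15.
Update on result 1 ('flagged'): P(H) ← 0.766·0.1720 / (0.766·0.1720 + 0.15·0.8280) = 0.13175/0.25595 = 0.5148.
Update on result 2 ('flagged'): P(H) ← 0.766·0.5148 / (0.766·0.5148 + 0.15·0.4852) = 0.39430/0.46709 = 0.8442.

Posterior P(H) ≈ 0.8442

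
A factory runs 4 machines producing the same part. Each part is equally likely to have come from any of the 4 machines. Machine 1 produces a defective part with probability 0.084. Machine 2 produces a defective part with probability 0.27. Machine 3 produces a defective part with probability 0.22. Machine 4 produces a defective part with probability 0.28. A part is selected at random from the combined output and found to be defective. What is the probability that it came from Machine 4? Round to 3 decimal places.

Posterior probability ≈ 0.328

Tabulate prior·likelihood by source: [1] prior 0.25, lik 0.084, product 0.02100; [2] prior 0.25, lik 0.27, product 0.06750; [3] prior 0.25, lik 0.22, product 0.05500; [4] prior 0.25, lik 0.28, product 0.07000.
Normalizing constant = 0.21350; the posterior for Machine 4 is its product over the sum, 0.07000/0.21350 = 0.328.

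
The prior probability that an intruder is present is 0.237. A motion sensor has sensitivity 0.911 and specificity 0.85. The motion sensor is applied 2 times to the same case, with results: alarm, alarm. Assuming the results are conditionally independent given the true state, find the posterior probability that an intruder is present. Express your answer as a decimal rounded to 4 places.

Posterior P(H) ≈ 0.9197

With H the event that an intruder is present, the joint likelihood of the observed sequence is P(data|H) = 0.911·0.911 = 0.82992 and P(data|¬H) = 0.15·0.15 = 0.022500.
Bayes: P(H|data) = 0.237·0.82992 / (0.237·0.82992 + 0.763·0.022500) = 0.19669/0.21386 = 0.9197.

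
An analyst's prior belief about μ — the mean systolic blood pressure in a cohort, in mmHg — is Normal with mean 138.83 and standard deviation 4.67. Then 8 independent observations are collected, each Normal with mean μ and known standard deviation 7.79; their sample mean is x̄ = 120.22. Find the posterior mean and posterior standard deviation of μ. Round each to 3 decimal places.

Posterior mean ≈ 125.022; posterior SD ≈ 2.372

With known σ, the Normal prior is conjugate. Weight on the data is w = (n/σ²)/(n/σ² + 1/τ₀²) = 0.131830/(0.131830+0.0458528) = 0.74194.
Posterior mean = w·x̄ + (1−w)·μ₀ = 0.74194·120.22 + 0.25806·138.83 = 125.022. Posterior variance = 1/(0.131830+0.0458528) = 5.62800, so SD = 2.372.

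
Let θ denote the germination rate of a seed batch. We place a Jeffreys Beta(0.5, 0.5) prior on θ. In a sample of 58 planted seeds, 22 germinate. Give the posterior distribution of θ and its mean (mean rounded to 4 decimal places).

The binomial likelihood is conjugate to the Beta prior: with 22 successes and 36 failures, the posterior is Beta(0.5+22, 0.5+36) = Beta(22.5, 36.5).
E[θ | data] = 22.5/(22.5+36.5) = 0.3814.

Posterior: Beta(22.5, 36.5); mean ≈ 0.3814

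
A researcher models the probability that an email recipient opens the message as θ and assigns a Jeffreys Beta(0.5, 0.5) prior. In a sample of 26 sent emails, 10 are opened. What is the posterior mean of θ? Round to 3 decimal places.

Observing 10 successes and 16 failures updates Beta(0.5, 0.5) by adding the success and failure counts to the two shape parameters: α = 0.5+10 = 10.5, β = 0.5+16 = 16.5.
E[θ | data] = 10.5/(10.5+16.5) = 0.389.

Posterior mean ≈ 0.389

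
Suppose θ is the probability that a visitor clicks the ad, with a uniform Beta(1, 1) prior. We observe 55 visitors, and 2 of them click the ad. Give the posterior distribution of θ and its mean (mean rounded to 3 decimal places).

The binomial likelihood is conjugate to the Beta prior: with 2 successes and 53 failures, the posterior is Beta(1+2, 1+53) = Beta(3, 54).
Posterior mean = α/(α+β) = 3/57 = 0.053.

Posterior: Beta(3, 54); mean ≈ 0.053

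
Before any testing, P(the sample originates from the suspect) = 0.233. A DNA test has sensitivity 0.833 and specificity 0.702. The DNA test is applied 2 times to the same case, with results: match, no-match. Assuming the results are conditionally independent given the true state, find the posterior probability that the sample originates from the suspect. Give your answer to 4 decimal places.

Let H be the event that the sample originates from the suspect; start with P(H) = 0.233. P('match'|H) = 0.833, P('match'|¬H) = 0.298.
Update on result 1 ('match'): P(H) ← 0.833·0.2330 / (0.833·0.2330 + 0.298·0.7670) = 0.19409/0.42266 = 0.4592.
Update on result 2 ('no-match'): P(H) ← 0.167·0.4592 / (0.167·0.4592 + 0.702·0.5408) = 0.076689/0.45632 = 0.1681.

Posterior P(H) ≈ 0.1681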